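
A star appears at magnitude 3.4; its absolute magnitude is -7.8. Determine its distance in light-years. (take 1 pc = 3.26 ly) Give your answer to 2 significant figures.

μ = m − M = 11.200
m − M = 5 log₁₀ d − 5
log₁₀ d = (m − M)/5 + 1 = 3.2400
d = 10^3.2400 = 1738 pc
= 5665 ly

d ≈ 5700 ly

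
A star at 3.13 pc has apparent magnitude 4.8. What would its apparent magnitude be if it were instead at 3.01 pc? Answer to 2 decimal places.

m ≈ 4.72

Flux ∝ 1/d², so Δm = 5 log₁₀(d₂/d₁) = 5 log₁₀(3.01/3.13) = -0.085
m₂ = m₁ + Δm = 4.8 + (-0.085) = 4.715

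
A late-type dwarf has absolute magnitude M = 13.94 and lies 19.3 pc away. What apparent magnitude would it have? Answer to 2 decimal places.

m ≈ 15.37

m = M + 5 log₁₀ d − 5 = 13.94 + 5·1.2856 − 5 = 15.368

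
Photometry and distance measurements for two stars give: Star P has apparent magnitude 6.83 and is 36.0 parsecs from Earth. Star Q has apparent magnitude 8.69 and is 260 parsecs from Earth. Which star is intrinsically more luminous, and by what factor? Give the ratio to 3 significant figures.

Star P: M = m − 5 log₁₀ d + 5 = 6.83 − 5·1.5563 + 5 = 4.048
Star Q: M = m − 5 log₁₀ d + 5 = 8.69 − 5·2.4150 + 5 = 1.615
ΔM = M_P − M_Q = 4.048 − (1.615) = 2.433; smaller M is more luminous → Star Q.
L ratio = 10^(0.4 |ΔM|) = 10^0.973 = 9.405

Star Q is more luminous, by a factor of 9.40.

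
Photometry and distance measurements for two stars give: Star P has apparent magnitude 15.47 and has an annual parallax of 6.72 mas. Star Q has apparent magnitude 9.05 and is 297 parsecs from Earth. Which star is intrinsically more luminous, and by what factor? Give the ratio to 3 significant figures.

Star Q is more luminous, by a factor of 1470.

Star P: p = 6.72 mas = 6.72×10^-3″ → d = 1/p = 148.8 pc
Star P: M = m − 5 log₁₀ d + 5 = 15.47 − 5·2.1726 + 5 = 9.607
Star Q: M = m − 5 log₁₀ d + 5 = 9.05 − 5·2.4728 + 5 = 1.686
ΔM = M_P − M_Q = 9.607 − (1.686) = 7.921; smaller M is more luminous → Star Q.
L ratio = 10^(0.4 |ΔM|) = 10^3.168 = 1473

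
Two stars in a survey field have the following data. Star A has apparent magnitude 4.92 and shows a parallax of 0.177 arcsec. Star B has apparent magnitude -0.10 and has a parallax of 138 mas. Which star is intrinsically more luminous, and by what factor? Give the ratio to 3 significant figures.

Star A: d = 1/p = 1/0.177″ = 5.650 pc
Star A: M = m − 5 log₁₀ d + 5 = 4.92 − 5·0.7520 + 5 = 6.160
Star B: p = 138 mas = 0.138″ → d = 1/p = 7.246 pc
Star B: M = m − 5 log₁₀ d + 5 = -0.10 − 5·0.8601 + 5 = 0.599
ΔM = M_A − M_B = 6.160 − (0.599) = 5.560; smaller M is more luminous → Star B.
L ratio = 10^(0.4 |ΔM|) = 10^2.224 = 167.6

Star B is more luminous, by a factor of 168.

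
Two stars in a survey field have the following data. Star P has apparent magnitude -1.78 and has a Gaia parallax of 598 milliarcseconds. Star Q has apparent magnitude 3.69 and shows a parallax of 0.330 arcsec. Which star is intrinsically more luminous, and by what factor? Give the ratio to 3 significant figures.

Star P is more luminous, by a factor of 46.9.

Star P: p = 598 mas = 0.598″ → d = 1/p = 1.672 pc
Star P: M = m − 5 log₁₀ d + 5 = -1.78 − 5·0.2233 + 5 = 2.104
Star Q: d = 1/p = 1/0.330″ = 3.030 pc
Star Q: M = m − 5 log₁₀ d + 5 = 3.69 − 5·0.4815 + 5 = 6.283
ΔM = M_P − M_Q = 2.104 − (6.283) = -4.179; smaller M is more luminous → Star P.
L ratio = 10^(0.4 |ΔM|) = 10^1.672 = 46.95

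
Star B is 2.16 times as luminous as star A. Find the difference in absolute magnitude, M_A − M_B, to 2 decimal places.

M_A − M_B ≈ 0.84

Pogson: ΔM = −2.5 log₁₀(ratio) = −2.5 log₁₀(2.16) = −2.5 × 0.3345 = -0.836
Star B is brighter so has the smaller magnitude: M_A − M_B is positive.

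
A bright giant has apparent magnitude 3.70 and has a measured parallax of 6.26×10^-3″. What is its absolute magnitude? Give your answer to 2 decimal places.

d = 1/p = 1/6.26×10^-3″ = 159.7 pc
5 log₁₀(d/10 pc) = 5 log₁₀(159.7) − 5 = 6.017
M = m − 5 log₁₀(d/10) = 3.70 − 6.017 = -2.317

M ≈ -2.32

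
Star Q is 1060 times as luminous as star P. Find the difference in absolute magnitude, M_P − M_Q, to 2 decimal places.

M_P − M_Q ≈ 7.56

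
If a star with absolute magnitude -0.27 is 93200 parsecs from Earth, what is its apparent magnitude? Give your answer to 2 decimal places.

m = M + 5 log₁₀ d − 5 = -0.27 + 5·4.9694 − 5 = 19.577

m ≈ 19.58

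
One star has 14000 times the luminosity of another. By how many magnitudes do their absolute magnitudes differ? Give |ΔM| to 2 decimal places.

|ΔM| ≈ 10.37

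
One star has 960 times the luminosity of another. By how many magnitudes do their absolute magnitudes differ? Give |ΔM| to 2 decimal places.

Pogson: ΔM = −2.5 log₁₀(ratio) = −2.5 log₁₀(960) = −2.5 × 2.9823 = -7.456

|ΔM| ≈ 7.46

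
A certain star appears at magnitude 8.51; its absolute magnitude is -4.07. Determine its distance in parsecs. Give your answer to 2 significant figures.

d ≈ 3300 pc

μ = m − M = 12.580
m − M = 5 log₁₀ d − 5
log₁₀ d = (m − M)/5 + 1 = 3.5160
d = 10^3.5160 = 3281 pc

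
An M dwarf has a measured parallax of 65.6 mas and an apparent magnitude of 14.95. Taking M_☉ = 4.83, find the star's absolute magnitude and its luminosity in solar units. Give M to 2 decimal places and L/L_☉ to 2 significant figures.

M ≈ 14.03; L/L_☉ ≈ 2.1×10^-4

d = 1/p = 1000/65.6 mas = 15.24 pc
M = m − 5 log₁₀ d + 5 = 14.95 − 5·1.1831 + 5 = 14.035
M − M_☉ = 14.035 − 4.83 = 9.205
L/L_☉ = 10^(−0.4 × 9.205) = 2.081×10^-4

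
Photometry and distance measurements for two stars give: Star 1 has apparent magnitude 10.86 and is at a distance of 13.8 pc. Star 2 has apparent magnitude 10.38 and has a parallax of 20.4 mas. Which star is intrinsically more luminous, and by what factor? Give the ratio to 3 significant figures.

Star 1: M = m − 5 log₁₀ d + 5 = 10.86 − 5·1.1399 + 5 = 10.161
Star 2: p = 20.4 mas = 0.0204″ → d = 1/p = 49.02 pc
Star 2: M = m − 5 log₁₀ d + 5 = 10.38 − 5·1.6904 + 5 = 6.928
ΔM = M_1 − M_2 = 10.161 − (6.928) = 3.232; smaller M is more luminous → Star 2.
L ratio = 10^(0.4 |ΔM|) = 10^1.293 = 19.63

Star 2 is more luminous, by a factor of 19.6.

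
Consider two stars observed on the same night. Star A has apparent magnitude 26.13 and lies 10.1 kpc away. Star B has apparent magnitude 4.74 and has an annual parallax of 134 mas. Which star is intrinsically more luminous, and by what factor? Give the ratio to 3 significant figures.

Star B is more luminous, by a factor of 196.

Star A: d = 10.1 kpc = 10100 pc
Star A: M = m − 5 log₁₀ d + 5 = 26.13 − 5·4.0043 + 5 = 11.108
Star B: p = 134 mas = 0.134″ → d = 1/p = 7.463 pc
Star B: M = m − 5 log₁₀ d + 5 = 4.74 − 5·0.8729 + 5 = 5.376
ΔM = M_A − M_B = 11.108 − (5.376) = 5.733; smaller M is more luminous → Star B.
L ratio = 10^(0.4 |ΔM|) = 10^2.293 = 196.4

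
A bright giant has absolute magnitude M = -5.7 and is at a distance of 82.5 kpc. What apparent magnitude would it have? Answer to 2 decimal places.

d = 82.5 kpc = 82500 pc
m = M + 5 log₁₀ d − 5 = -5.7 + 5·4.9165 − 5 = 13.882

m ≈ 13.88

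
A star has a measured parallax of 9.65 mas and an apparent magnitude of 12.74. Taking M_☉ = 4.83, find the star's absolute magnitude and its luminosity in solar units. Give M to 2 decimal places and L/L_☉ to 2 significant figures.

d = 1/p = 1000/9.65 mas = 103.6 pc
M = m − 5 log₁₀ d + 5 = 12.74 − 5·2.0155 + 5 = 7.663
M − M_☉ = 7.663 − 4.83 = 2.833
L/L_☉ = 10^(−0.4 × 2.833) = 0.07361

M ≈ 7.66; L/L_☉ ≈ 0.074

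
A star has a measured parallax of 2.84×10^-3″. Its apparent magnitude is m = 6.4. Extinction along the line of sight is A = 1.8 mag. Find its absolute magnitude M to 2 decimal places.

M ≈ -3.13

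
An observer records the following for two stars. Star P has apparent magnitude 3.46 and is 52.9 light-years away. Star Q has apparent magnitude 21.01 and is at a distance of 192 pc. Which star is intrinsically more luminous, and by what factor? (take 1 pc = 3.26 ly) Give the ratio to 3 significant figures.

Star P: d = 52.9 ly / 3.26 = 16.23 pc
Star P: M = m − 5 log₁₀ d + 5 = 3.46 − 5·1.2102 + 5 = 2.409
Star Q: M = m − 5 log₁₀ d + 5 = 21.01 − 5·2.2833 + 5 = 14.593
ΔM = M_P − M_Q = 2.409 − (14.593) = -12.185; smaller M is more luminous → Star P.
L ratio = 10^(0.4 |ΔM|) = 10^4.874 = 74800

Star P is more luminous, by a factor of 74800.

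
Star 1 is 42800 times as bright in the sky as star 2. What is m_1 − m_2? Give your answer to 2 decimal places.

m_1 − m_2 ≈ -11.58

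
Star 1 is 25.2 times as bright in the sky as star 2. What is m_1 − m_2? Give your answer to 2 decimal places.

m_1 − m_2 ≈ -3.50

Pogson: Δm = −2.5 log₁₀(ratio) = −2.5 log₁₀(25.2) = −2.5 × 1.4014 = -3.504
Star 1 is brighter, so it has the smaller magnitude: the difference is negative.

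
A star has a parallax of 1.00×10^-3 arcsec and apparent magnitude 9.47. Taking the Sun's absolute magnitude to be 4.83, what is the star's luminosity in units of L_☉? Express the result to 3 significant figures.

L/L_☉ ≈ 139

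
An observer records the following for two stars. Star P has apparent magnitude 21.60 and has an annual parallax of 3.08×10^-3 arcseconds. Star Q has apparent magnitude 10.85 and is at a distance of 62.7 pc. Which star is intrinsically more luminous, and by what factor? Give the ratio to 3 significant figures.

Star P: d = 1/p = 1/3.08×10^-3″ = 324.7 pc
Star P: M = m − 5 log₁₀ d + 5 = 21.60 − 5·2.5114 + 5 = 14.043
Star Q: M = m − 5 log₁₀ d + 5 = 10.85 − 5·1.7973 + 5 = 6.864
ΔM = M_P − M_Q = 14.043 − (6.864) = 7.179; smaller M is more luminous → Star Q.
L ratio = 10^(0.4 |ΔM|) = 10^2.872 = 744.1

Star Q is more luminous, by a factor of 744.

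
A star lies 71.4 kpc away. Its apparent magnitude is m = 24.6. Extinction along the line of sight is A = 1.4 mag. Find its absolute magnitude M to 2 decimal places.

M ≈ 3.93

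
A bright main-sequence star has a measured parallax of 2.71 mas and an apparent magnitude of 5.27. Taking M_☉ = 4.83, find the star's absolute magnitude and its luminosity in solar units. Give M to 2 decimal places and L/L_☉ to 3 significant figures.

M ≈ -2.57; L/L_☉ ≈ 908

d = 1/p = 1000/2.71 mas = 369.0 pc
M = m − 5 log₁₀ d + 5 = 5.27 − 5·2.5670 + 5 = -2.565
M − M_☉ = -2.565 − 4.83 = -7.395
L/L_☉ = 10^(−0.4 × -7.395) = 907.9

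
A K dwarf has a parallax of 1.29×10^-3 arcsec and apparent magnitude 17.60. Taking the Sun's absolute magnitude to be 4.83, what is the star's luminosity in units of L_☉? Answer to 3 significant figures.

L/L_☉ ≈ 0.0469

d = 1/p = 1/1.29×10^-3″ = 775.2 pc
M = m − 5 log₁₀ d + 5 = 17.60 − 5·2.8894 + 5 = 8.153
M − M_☉ = 8.153 − 4.83 = 3.323
L/L_☉ = 10^(−0.4 × 3.323) = 0.04686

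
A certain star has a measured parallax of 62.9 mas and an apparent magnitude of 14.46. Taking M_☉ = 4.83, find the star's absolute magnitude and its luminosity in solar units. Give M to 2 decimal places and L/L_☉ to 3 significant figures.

M ≈ 13.45; L/L_☉ ≈ 3.55×10^-4

d = 1/p = 1000/62.9 mas = 15.90 pc
M = m − 5 log₁₀ d + 5 = 14.46 − 5·1.2013 + 5 = 13.453
M − M_☉ = 13.453 − 4.83 = 8.623
L/L_☉ = 10^(−0.4 × 8.623) = 3.554×10^-4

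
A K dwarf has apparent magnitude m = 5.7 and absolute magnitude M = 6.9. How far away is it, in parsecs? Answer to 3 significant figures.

μ = m − M = -1.200
m − M = 5 log₁₀ d − 5
log₁₀ d = (m − M)/5 + 1 = 0.7600
d = 10^0.7600 = 5.754 pc

d ≈ 5.75 pc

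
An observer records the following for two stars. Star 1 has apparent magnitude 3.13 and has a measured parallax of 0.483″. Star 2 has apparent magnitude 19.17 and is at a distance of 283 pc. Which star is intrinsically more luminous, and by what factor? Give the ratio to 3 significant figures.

Star 1 is more luminous, by a factor of 139.

Star 1: d = 1/p = 1/0.483″ = 2.070 pc
Star 1: M = m − 5 log₁₀ d + 5 = 3.13 − 5·0.3161 + 5 = 6.550
Star 2: M = m − 5 log₁₀ d + 5 = 19.17 − 5·2.4518 + 5 = 11.911
ΔM = M_1 − M_2 = 6.550 − (11.911) = -5.361; smaller M is more luminous → Star 1.
L ratio = 10^(0.4 |ΔM|) = 10^2.145 = 139.5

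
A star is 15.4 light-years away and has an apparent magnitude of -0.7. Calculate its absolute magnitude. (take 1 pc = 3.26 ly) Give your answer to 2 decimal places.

d = 15.4 ly / 3.26 = 4.724 pc
5 log₁₀(d/10 pc) = 5 log₁₀(4.724) − 5 = -1.628
M = m − 5 log₁₀(d/10) = -0.7 + 1.628 = 0.928

M ≈ 0.93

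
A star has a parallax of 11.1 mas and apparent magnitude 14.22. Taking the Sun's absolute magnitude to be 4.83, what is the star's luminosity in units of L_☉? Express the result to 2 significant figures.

L/L_☉ ≈ 0.014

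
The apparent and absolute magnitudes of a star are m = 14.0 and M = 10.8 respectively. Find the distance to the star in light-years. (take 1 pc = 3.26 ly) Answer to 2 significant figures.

Distance modulus: m − M = 14.0 − (10.8) = 3.200
m − M = 5 log₁₀ d − 5
log₁₀ d = (m − M)/5 + 1 = 1.6400
d = 10^1.6400 = 43.65 pc
= 142.3 ly

d ≈ 140 ly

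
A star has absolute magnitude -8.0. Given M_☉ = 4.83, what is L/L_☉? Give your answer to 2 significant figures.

L/L_☉ ≈ 140000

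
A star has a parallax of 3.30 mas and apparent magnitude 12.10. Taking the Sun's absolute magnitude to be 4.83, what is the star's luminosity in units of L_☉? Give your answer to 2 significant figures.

d = 1/p = 1000/3.30 mas = 303.0 pc
M = m − 5 log₁₀ d + 5 = 12.10 − 5·2.4815 + 5 = 4.693
M − M_☉ = 4.693 − 4.83 = -0.137
L/L_☉ = 10^(−0.4 × -0.137) = 1.135

L/L_☉ ≈ 1.1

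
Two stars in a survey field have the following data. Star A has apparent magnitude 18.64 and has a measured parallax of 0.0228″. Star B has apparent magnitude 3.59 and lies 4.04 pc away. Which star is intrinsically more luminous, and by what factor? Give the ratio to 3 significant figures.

Star B is more luminous, by a factor of 8880.

Star A: d = 1/p = 1/0.0228″ = 43.86 pc
Star A: M = m − 5 log₁₀ d + 5 = 18.64 − 5·1.6421 + 5 = 15.430
Star B: M = m − 5 log₁₀ d + 5 = 3.59 − 5·0.6064 + 5 = 5.558
ΔM = M_A − M_B = 15.430 − (5.558) = 9.872; smaller M is more luminous → Star B.
L ratio = 10^(0.4 |ΔM|) = 10^3.949 = 8884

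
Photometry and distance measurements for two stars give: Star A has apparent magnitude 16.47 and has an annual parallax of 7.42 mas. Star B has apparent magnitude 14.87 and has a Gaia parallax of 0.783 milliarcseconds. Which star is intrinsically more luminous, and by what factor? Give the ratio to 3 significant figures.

Star A: p = 7.42 mas = 7.42×10^-3″ → d = 1/p = 134.8 pc
Star A: M = m − 5 log₁₀ d + 5 = 16.47 − 5·2.1296 + 5 = 10.822
Star B: p = 0.783 mas = 7.83×10^-4″ → d = 1/p = 1277 pc
Star B: M = m − 5 log₁₀ d + 5 = 14.87 − 5·3.1062 + 5 = 4.339
ΔM = M_A − M_B = 10.822 − (4.339) = 6.483; smaller M is more luminous → Star B.
L ratio = 10^(0.4 |ΔM|) = 10^2.593 = 392.0

Star B is more luminous, by a factor of 392.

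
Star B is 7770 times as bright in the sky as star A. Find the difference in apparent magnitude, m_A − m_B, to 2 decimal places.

Pogson: Δm = −2.5 log₁₀(ratio) = −2.5 log₁₀(7770) = −2.5 × 3.8904 = -9.726
Star B is brighter so has the smaller magnitude: m_A − m_B is positive.

m_A − m_B ≈ 9.73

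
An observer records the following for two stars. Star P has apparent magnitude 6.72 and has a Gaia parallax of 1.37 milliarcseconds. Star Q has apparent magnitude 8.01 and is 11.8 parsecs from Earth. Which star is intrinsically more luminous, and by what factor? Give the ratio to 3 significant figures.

Star P is more luminous, by a factor of 12600.

Star P: p = 1.37 mas = 1.37×10^-3″ → d = 1/p = 729.9 pc
Star P: M = m − 5 log₁₀ d + 5 = 6.72 − 5·2.8633 + 5 = -2.596
Star Q: M = m − 5 log₁₀ d + 5 = 8.01 − 5·1.0719 + 5 = 7.651
ΔM = M_P − M_Q = -2.596 − (7.651) = -10.247; smaller M is more luminous → Star P.
L ratio = 10^(0.4 |ΔM|) = 10^4.099 = 12550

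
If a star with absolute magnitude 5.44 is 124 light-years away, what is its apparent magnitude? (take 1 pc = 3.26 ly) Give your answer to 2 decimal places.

m ≈ 8.34

d = 124 ly / 3.26 = 38.04 pc
m = M + 5 log₁₀ d − 5 = 5.44 + 5·1.5802 − 5 = 8.341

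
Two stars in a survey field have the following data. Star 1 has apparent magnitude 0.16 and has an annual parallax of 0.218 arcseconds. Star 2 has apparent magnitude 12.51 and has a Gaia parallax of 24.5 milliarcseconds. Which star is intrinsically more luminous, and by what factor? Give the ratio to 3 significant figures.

Star 1 is more luminous, by a factor of 1100.

Star 1: d = 1/p = 1/0.218″ = 4.587 pc
Star 1: M = m − 5 log₁₀ d + 5 = 0.16 − 5·0.6615 + 5 = 1.852
Star 2: p = 24.5 mas = 0.0245″ → d = 1/p = 40.82 pc
Star 2: M = m − 5 log₁₀ d + 5 = 12.51 − 5·1.6108 + 5 = 9.456
ΔM = M_1 − M_2 = 1.852 − (9.456) = -7.604; smaller M is more luminous → Star 1.
L ratio = 10^(0.4 |ΔM|) = 10^3.041 = 1100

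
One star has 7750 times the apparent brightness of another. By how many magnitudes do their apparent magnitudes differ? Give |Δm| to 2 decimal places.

Pogson: Δm = −2.5 log₁₀(ratio) = −2.5 log₁₀(7750) = −2.5 × 3.8893 = -9.723

|Δm| ≈ 9.72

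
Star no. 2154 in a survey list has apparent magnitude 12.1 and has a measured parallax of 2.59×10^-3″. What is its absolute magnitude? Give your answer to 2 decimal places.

d = 1/p = 1/2.59×10^-3″ = 386.1 pc
5 log₁₀(d/10 pc) = 5 log₁₀(386.1) − 5 = 7.934
M = m − 5 log₁₀(d/10) = 12.1 − 7.934 = 4.166

M ≈ 4.17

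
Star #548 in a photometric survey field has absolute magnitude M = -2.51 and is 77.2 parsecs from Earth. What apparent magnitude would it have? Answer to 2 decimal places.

m = M + 5 log₁₀ d − 5 = -2.51 + 5·1.8876 − 5 = 1.928

m ≈ 1.93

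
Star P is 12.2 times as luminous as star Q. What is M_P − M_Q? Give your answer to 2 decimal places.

Pogson: ΔM = −2.5 log₁₀(ratio) = −2.5 log₁₀(12.2) = −2.5 × 1.0864 = -2.716
Star P is brighter, so it has the smaller magnitude: the difference is negative.

M_P − M_Q ≈ -2.72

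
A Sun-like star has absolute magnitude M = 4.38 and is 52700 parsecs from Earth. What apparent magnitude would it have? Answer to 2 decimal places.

m ≈ 22.99

m = M + 5 log₁₀ d − 5 = 4.38 + 5·4.7218 − 5 = 22.989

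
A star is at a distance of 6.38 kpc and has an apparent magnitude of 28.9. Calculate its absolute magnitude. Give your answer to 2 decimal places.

M ≈ 14.88

d = 6.38 kpc = 6380 pc
5 log₁₀(d/10 pc) = 5 log₁₀(6380) − 5 = 14.024
M = m − 5 log₁₀(d/10) = 28.9 − 14.024 = 14.876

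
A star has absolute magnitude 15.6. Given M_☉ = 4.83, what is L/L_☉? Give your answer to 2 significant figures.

L/L_☉ ≈ 4.9×10^-5

M − M_☉ = 15.6 − 4.83 = 10.770
L/L_☉ = 10^(−0.4 (M − M_☉)) = 10^-4.308 = 4.920×10^-5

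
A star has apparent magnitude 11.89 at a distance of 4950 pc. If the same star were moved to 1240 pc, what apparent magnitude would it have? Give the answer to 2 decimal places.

Flux ∝ 1/d², so Δm = 5 log₁₀(d₂/d₁) = 5 log₁₀(1240/4950) = -3.006
m₂ = m₁ + Δm = 11.89 + (-3.006) = 8.884

m ≈ 8.88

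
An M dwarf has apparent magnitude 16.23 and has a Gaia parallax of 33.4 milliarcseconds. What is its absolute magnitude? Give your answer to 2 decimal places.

M ≈ 13.85

p = 33.4 mas = 0.0334″ → d = 1/p = 29.94 pc
5 log₁₀(d/10 pc) = 5 log₁₀(29.94) − 5 = 2.381
M = m − 5 log₁₀(d/10) = 16.23 − 2.381 = 13.849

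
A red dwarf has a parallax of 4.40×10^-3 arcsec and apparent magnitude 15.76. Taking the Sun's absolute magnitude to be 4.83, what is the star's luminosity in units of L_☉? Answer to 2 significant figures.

L/L_☉ ≈ 0.022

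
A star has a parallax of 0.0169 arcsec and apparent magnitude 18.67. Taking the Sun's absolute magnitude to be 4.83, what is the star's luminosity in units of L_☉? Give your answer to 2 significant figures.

L/L_☉ ≈ 1.0×10^-4

d = 1/p = 1/0.0169″ = 59.17 pc
M = m − 5 log₁₀ d + 5 = 18.67 − 5·1.7721 + 5 = 14.809
M − M_☉ = 14.809 − 4.83 = 9.979
L/L_☉ = 10^(−0.4 × 9.979) = 1.019×10^-4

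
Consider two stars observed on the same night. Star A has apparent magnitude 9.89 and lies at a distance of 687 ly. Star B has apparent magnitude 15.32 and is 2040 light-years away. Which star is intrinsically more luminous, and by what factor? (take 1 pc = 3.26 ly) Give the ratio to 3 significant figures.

Star A is more luminous, by a factor of 16.9.

Star A: d = 687 ly / 3.26 = 210.7 pc
Star A: M = m − 5 log₁₀ d + 5 = 9.89 − 5·2.3237 + 5 = 3.271
Star B: d = 2040 ly / 3.26 = 625.8 pc
Star B: M = m − 5 log₁₀ d + 5 = 15.32 − 5·2.7964 + 5 = 6.338
ΔM = M_A − M_B = 3.271 − (6.338) = -3.067; smaller M is more luminous → Star A.
L ratio = 10^(0.4 |ΔM|) = 10^1.227 = 16.85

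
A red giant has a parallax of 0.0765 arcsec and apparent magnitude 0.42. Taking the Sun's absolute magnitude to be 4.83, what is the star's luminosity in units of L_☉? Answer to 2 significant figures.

d = 1/p = 1/0.0765″ = 13.07 pc
M = m − 5 log₁₀ d + 5 = 0.42 − 5·1.1163 + 5 = -0.162
M − M_☉ = -0.162 − 4.83 = -4.992
L/L_☉ = 10^(−0.4 × -4.992) = 99.24

L/L_☉ ≈ 99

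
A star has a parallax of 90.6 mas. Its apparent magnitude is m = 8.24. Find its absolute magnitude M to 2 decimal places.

p = 90.6 mas = 0.0906″ → d = 1/p = 11.04 pc
5 log₁₀(d/10 pc) = 5 log₁₀(11.04) − 5 = 0.214
M = m − 5 log₁₀(d/10) = 8.24 − 0.214 = 8.026

M ≈ 8.03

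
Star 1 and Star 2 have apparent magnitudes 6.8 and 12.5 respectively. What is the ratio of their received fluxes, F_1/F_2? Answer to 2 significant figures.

Δm = 6.8 − (12.5) = -5.7
Flux ratio = 10^(−0.4 Δm) = 10^(−0.4 × -5.7) = 10^2.280 = 190.5

F_1/F_2 ≈ 190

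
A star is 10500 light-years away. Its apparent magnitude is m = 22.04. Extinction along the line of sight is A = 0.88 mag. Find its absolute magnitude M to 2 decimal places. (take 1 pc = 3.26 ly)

M ≈ 8.62

d = 10500 ly / 3.26 = 3221 pc
5 log₁₀(d/10 pc) = 5 log₁₀(3221) − 5 = 12.540
M = m − 5 log₁₀(d/10) − A = 22.04 − 12.540 − 0.88 = 8.620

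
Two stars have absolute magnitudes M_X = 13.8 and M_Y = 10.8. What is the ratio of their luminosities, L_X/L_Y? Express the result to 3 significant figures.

ΔM = M_X − M_Y = 3.0
L_X/L_Y = 10^(−0.4 ΔM) = 10^-1.200 = 0.06310

L_X/L_Y ≈ 0.0631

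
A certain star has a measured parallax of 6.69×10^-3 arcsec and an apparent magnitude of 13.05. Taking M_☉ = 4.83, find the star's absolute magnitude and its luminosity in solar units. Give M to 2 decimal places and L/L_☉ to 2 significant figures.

M ≈ 7.18; L/L_☉ ≈ 0.12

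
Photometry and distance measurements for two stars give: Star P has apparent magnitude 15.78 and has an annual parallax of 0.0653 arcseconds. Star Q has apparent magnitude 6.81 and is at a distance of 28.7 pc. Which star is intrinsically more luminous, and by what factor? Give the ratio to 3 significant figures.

Star Q is more luminous, by a factor of 13600.

Star P: d = 1/p = 1/0.0653″ = 15.31 pc
Star P: M = m − 5 log₁₀ d + 5 = 15.78 − 5·1.1851 + 5 = 14.855
Star Q: M = m − 5 log₁₀ d + 5 = 6.81 − 5·1.4579 + 5 = 4.521
ΔM = M_P − M_Q = 14.855 − (4.521) = 10.334; smaller M is more luminous → Star Q.
L ratio = 10^(0.4 |ΔM|) = 10^4.134 = 13600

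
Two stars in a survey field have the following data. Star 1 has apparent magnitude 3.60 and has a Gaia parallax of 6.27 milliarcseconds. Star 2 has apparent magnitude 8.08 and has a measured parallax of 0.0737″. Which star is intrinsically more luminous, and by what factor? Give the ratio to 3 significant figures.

Star 1: p = 6.27 mas = 6.27×10^-3″ → d = 1/p = 159.5 pc
Star 1: M = m − 5 log₁₀ d + 5 = 3.60 − 5·2.2027 + 5 = -2.414
Star 2: d = 1/p = 1/0.0737″ = 13.57 pc
Star 2: M = m − 5 log₁₀ d + 5 = 8.08 − 5·1.1325 + 5 = 7.417
ΔM = M_1 − M_2 = -2.414 − (7.417) = -9.831; smaller M is more luminous → Star 1.
L ratio = 10^(0.4 |ΔM|) = 10^3.932 = 8559

Star 1 is more luminous, by a factor of 8560.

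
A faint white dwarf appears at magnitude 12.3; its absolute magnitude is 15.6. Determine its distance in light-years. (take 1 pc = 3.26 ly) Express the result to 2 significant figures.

μ = m − M = -3.300
m − M = 5 log₁₀ d − 5
log₁₀ d = (m − M)/5 + 1 = 0.3400
d = 10^0.3400 = 2.188 pc
= 7.132 ly

d ≈ 7.1 ly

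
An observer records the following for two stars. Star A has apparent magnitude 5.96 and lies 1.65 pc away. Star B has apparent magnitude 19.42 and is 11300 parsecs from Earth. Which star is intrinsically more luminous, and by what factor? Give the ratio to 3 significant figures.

Star B is more luminous, by a factor of 194.

Star A: M = m − 5 log₁₀ d + 5 = 5.96 − 5·0.2175 + 5 = 9.873
Star B: M = m − 5 log₁₀ d + 5 = 19.42 − 5·4.0531 + 5 = 4.155
ΔM = M_A − M_B = 9.873 − (4.155) = 5.718; smaller M is more luminous → Star B.
L ratio = 10^(0.4 |ΔM|) = 10^2.287 = 193.7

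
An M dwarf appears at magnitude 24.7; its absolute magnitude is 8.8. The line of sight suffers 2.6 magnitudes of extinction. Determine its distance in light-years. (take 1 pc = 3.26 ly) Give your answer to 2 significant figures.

m − M = 5 log₁₀(d/10 pc) + A  ⇒  24.7 − (8.8) − 2.6 = 5 log₁₀(d/10)
13.300 = 5 log₁₀(d/10)
log₁₀ d = (m − M − A)/5 + 1 = 3.6600
d = 10^3.6600 = 4571 pc
= 14900 ly

d ≈ 15000 ly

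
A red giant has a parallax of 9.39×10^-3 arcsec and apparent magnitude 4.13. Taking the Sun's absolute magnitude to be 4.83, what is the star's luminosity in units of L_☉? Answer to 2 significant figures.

L/L_☉ ≈ 220

d = 1/p = 1/9.39×10^-3″ = 106.5 pc
M = m − 5 log₁₀ d + 5 = 4.13 − 5·2.0273 + 5 = -1.007
M − M_☉ = -1.007 − 4.83 = -5.837
L/L_☉ = 10^(−0.4 × -5.837) = 216.1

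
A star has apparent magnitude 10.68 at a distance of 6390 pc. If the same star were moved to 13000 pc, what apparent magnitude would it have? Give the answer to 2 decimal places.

Flux ∝ 1/d², so Δm = 5 log₁₀(d₂/d₁) = 5 log₁₀(13000/6390) = 1.542
m₂ = m₁ + Δm = 10.68 + (1.542) = 12.222

m ≈ 12.22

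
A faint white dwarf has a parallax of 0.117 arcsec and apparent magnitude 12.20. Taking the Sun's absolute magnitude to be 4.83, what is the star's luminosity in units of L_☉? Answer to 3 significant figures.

L/L_☉ ≈ 8.23×10^-4

d = 1/p = 1/0.117″ = 8.547 pc
M = m − 5 log₁₀ d + 5 = 12.20 − 5·0.9318 + 5 = 12.541
M − M_☉ = 12.541 − 4.83 = 7.711
L/L_☉ = 10^(−0.4 × 7.711) = 8.234×10^-4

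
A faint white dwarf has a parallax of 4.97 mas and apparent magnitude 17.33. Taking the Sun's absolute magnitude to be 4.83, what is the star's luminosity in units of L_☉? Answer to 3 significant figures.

L/L_☉ ≈ 4.05×10^-3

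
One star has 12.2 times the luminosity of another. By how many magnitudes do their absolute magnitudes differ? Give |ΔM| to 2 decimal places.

Pogson: ΔM = −2.5 log₁₀(ratio) = −2.5 log₁₀(12.2) = −2.5 × 1.0864 = -2.716

|ΔM| ≈ 2.72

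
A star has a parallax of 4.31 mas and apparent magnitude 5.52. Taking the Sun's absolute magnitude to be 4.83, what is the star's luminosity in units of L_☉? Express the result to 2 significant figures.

L/L_☉ ≈ 290

d = 1/p = 1000/4.31 mas = 232.0 pc
M = m − 5 log₁₀ d + 5 = 5.52 − 5·2.3655 + 5 = -1.308
M − M_☉ = -1.308 − 4.83 = -6.138
L/L_☉ = 10^(−0.4 × -6.138) = 285.1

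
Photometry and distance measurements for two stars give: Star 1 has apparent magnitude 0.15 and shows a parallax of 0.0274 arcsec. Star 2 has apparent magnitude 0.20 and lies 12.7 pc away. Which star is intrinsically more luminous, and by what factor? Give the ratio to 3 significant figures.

Star 1 is more luminous, by a factor of 8.65.

Star 1: d = 1/p = 1/0.0274″ = 36.50 pc
Star 1: M = m − 5 log₁₀ d + 5 = 0.15 − 5·1.5622 + 5 = -2.661
Star 2: M = m − 5 log₁₀ d + 5 = 0.20 − 5·1.1038 + 5 = -0.319
ΔM = M_1 − M_2 = -2.661 − (-0.319) = -2.342; smaller M is more luminous → Star 1.
L ratio = 10^(0.4 |ΔM|) = 10^0.937 = 8.648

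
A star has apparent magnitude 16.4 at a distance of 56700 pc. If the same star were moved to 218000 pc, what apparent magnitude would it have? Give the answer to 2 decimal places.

Flux ∝ 1/d², so Δm = 5 log₁₀(d₂/d₁) = 5 log₁₀(218000/56700) = 2.924
m₂ = m₁ + Δm = 16.4 + (2.924) = 19.324

m ≈ 19.32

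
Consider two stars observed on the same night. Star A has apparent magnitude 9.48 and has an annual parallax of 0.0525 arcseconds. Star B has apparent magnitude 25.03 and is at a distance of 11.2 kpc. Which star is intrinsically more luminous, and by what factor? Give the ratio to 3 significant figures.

Star A is more luminous, by a factor of 4.80.

Star A: d = 1/p = 1/0.0525″ = 19.05 pc
Star A: M = m − 5 log₁₀ d + 5 = 9.48 − 5·1.2798 + 5 = 8.081
Star B: d = 11.2 kpc = 11200 pc
Star B: M = m − 5 log₁₀ d + 5 = 25.03 − 5·4.0492 + 5 = 9.784
ΔM = M_A − M_B = 8.081 − (9.784) = -1.703; smaller M is more luminous → Star A.
L ratio = 10^(0.4 |ΔM|) = 10^0.681 = 4.800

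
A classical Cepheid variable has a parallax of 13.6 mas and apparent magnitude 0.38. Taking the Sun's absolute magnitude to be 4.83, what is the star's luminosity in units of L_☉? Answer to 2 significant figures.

d = 1/p = 1000/13.6 mas = 73.53 pc
M = m − 5 log₁₀ d + 5 = 0.38 − 5·1.8665 + 5 = -3.952
M − M_☉ = -3.952 − 4.83 = -8.782
L/L_☉ = 10^(−0.4 × -8.782) = 3258

L/L_☉ ≈ 3300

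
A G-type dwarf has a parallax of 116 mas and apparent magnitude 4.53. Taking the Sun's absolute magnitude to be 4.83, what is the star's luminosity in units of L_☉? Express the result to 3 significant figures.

d = 1/p = 1000/116 mas = 8.621 pc
M = m − 5 log₁₀ d + 5 = 4.53 − 5·0.9355 + 5 = 4.852
M − M_☉ = 4.852 − 4.83 = 0.022
L/L_☉ = 10^(−0.4 × 0.022) = 0.9797

L/L_☉ ≈ 0.980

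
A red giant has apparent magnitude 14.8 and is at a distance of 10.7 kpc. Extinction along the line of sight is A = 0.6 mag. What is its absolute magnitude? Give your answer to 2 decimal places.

d = 10.7 kpc = 10700 pc
5 log₁₀(d/10 pc) = 5 log₁₀(10700) − 5 = 15.147
M = m − 5 log₁₀(d/10) − A = 14.8 − 15.147 − 0.6 = -0.947

M ≈ -0.95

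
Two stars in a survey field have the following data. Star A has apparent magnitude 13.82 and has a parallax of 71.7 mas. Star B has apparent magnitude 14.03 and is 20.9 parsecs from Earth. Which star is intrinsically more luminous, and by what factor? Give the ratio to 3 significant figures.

Star A: p = 71.7 mas = 0.0717″ → d = 1/p = 13.95 pc
Star A: M = m − 5 log₁₀ d + 5 = 13.82 − 5·1.1445 + 5 = 13.098
Star B: M = m − 5 log₁₀ d + 5 = 14.03 − 5·1.3201 + 5 = 12.429
ΔM = M_A − M_B = 13.098 − (12.429) = 0.668; smaller M is more luminous → Star B.
L ratio = 10^(0.4 |ΔM|) = 10^0.267 = 1.851

Star B is more luminous, by a factor of 1.85.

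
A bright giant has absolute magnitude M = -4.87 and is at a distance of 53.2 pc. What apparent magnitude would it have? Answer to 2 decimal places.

m = M + 5 log₁₀ d − 5 = -4.87 + 5·1.7259 − 5 = -1.240

m ≈ -1.24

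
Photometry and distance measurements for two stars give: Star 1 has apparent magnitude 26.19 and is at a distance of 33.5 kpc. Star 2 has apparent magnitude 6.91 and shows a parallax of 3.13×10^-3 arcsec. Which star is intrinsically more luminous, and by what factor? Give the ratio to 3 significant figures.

Star 2 is more luminous, by a factor of 4690.

Star 1: d = 33.5 kpc = 33500 pc
Star 1: M = m − 5 log₁₀ d + 5 = 26.19 − 5·4.5250 + 5 = 8.565
Star 2: d = 1/p = 1/3.13×10^-3″ = 319.5 pc
Star 2: M = m − 5 log₁₀ d + 5 = 6.91 − 5·2.5045 + 5 = -0.612
ΔM = M_1 − M_2 = 8.565 − (-0.612) = 9.177; smaller M is more luminous → Star 2.
L ratio = 10^(0.4 |ΔM|) = 10^3.671 = 4686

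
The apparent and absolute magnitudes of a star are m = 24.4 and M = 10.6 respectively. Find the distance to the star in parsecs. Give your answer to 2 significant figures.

Distance modulus: m − M = 24.4 − (10.6) = 13.800
m − M = 5 log₁₀ d − 5
log₁₀ d = (m − M)/5 + 1 = 3.7600
d = 10^3.7600 = 5754 pc

d ≈ 5800 pc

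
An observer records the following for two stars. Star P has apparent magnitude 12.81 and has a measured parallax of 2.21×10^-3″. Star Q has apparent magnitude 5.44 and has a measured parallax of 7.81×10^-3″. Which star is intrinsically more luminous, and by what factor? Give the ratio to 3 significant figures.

Star P: d = 1/p = 1/2.21×10^-3″ = 452.5 pc
Star P: M = m − 5 log₁₀ d + 5 = 12.81 − 5·2.6556 + 5 = 4.532
Star Q: d = 1/p = 1/7.81×10^-3″ = 128.0 pc
Star Q: M = m − 5 log₁₀ d + 5 = 5.44 − 5·2.1073 + 5 = -0.097
ΔM = M_P − M_Q = 4.532 − (-0.097) = 4.629; smaller M is more luminous → Star Q.
L ratio = 10^(0.4 |ΔM|) = 10^1.851 = 71.04

Star Q is more luminous, by a factor of 71.0.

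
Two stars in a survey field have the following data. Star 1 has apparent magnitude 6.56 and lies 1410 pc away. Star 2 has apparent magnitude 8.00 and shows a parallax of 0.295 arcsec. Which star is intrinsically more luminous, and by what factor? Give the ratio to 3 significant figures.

Star 1: M = m − 5 log₁₀ d + 5 = 6.56 − 5·3.1492 + 5 = -4.186
Star 2: d = 1/p = 1/0.295″ = 3.390 pc
Star 2: M = m − 5 log₁₀ d + 5 = 8.00 − 5·0.5302 + 5 = 10.349
ΔM = M_1 − M_2 = -4.186 − (10.349) = -14.535; smaller M is more luminous → Star 1.
L ratio = 10^(0.4 |ΔM|) = 10^5.814 = 651800

Star 1 is more luminous, by a factor of 652000.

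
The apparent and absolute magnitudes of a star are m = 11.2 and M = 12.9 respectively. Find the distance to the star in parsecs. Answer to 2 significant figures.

d ≈ 4.6 pc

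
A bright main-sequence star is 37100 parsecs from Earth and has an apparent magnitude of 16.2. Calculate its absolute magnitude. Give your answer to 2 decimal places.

M ≈ -1.65

5 log₁₀(d/10 pc) = 5 log₁₀(37100) − 5 = 17.847
M = m − 5 log₁₀(d/10) = 16.2 − 17.847 = -1.647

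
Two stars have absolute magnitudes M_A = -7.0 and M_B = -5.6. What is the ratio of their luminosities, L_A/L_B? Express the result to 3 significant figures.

ΔM = M_A − M_B = -1.4
L_A/L_B = 10^(−0.4 ΔM) = 10^0.560 = 3.631

L_A/L_B ≈ 3.63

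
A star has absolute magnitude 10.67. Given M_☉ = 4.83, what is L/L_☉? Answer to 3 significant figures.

L/L_☉ ≈ 4.61×10^-3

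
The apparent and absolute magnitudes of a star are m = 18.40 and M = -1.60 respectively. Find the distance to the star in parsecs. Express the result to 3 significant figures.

d ≈ 100000 pc

μ = m − M = 20.000
m − M = 5 log₁₀ d − 5
log₁₀ d = (m − M)/5 + 1 = 5.0000
d = 10^5.0000 = 100000 pc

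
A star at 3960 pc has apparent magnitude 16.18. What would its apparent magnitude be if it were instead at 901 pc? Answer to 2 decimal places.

m ≈ 12.97

Flux ∝ 1/d², so Δm = 5 log₁₀(d₂/d₁) = 5 log₁₀(901/3960) = -3.215
m₂ = m₁ + Δm = 16.18 + (-3.215) = 12.965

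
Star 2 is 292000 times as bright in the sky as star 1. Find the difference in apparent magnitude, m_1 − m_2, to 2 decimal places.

Pogson: Δm = −2.5 log₁₀(ratio) = −2.5 log₁₀(292000) = −2.5 × 5.4654 = -13.663
Star 2 is brighter so has the smaller magnitude: m_1 − m_2 is positive.

m_1 − m_2 ≈ 13.66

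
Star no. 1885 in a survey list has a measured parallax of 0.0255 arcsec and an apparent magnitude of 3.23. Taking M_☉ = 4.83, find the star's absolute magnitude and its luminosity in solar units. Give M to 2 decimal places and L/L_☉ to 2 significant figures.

d = 1/p = 1/0.0255″ = 39.22 pc
M = m − 5 log₁₀ d + 5 = 3.23 − 5·1.5935 + 5 = 0.263
M − M_☉ = 0.263 − 4.83 = -4.567
L/L_☉ = 10^(−0.4 × -4.567) = 67.13

M ≈ 0.26; L/L_☉ ≈ 67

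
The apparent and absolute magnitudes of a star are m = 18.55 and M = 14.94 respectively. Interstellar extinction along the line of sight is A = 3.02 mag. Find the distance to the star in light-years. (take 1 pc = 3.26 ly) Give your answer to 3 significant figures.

m − M = 5 log₁₀(d/10 pc) + A  ⇒  18.55 − (14.94) − 3.02 = 5 log₁₀(d/10)
0.590 = 5 log₁₀(d/10)
log₁₀ d = (m − M − A)/5 + 1 = 1.1180
d = 10^1.1180 = 13.12 pc
= 42.78 ly

d ≈ 42.8 ly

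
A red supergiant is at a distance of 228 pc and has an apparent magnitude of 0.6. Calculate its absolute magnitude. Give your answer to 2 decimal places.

5 log₁₀(d/10 pc) = 5 log₁₀(228.0) − 5 = 6.790
M = m − 5 log₁₀(d/10) = 0.6 − 6.790 = -6.190

M ≈ -6.19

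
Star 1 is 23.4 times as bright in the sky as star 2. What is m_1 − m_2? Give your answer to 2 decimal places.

m_1 − m_2 ≈ -3.42

Pogson: Δm = −2.5 log₁₀(ratio) = −2.5 log₁₀(23.4) = −2.5 × 1.3692 = -3.423
Star 1 is brighter, so it has the smaller magnitude: the difference is negative.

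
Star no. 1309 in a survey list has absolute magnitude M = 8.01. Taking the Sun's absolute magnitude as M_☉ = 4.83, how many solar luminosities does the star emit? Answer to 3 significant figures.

M − M_☉ = 8.01 − 4.83 = 3.180
L/L_☉ = 10^(−0.4 (M − M_☉)) = 10^-1.272 = 0.05346

L/L_☉ ≈ 0.0535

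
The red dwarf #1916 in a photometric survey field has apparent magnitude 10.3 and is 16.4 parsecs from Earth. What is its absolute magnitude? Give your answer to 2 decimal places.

5 log₁₀(d/10 pc) = 5 log₁₀(16.40) − 5 = 1.074
M = m − 5 log₁₀(d/10) = 10.3 − 1.074 = 9.226

M ≈ 9.23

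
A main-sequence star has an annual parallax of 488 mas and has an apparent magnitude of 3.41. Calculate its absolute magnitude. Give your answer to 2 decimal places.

M ≈ 6.85

p = 488 mas = 0.488″ → d = 1/p = 2.049 pc
5 log₁₀(d/10 pc) = 5 log₁₀(2.049) − 5 = -3.442
M = m − 5 log₁₀(d/10) = 3.41 + 3.442 = 6.852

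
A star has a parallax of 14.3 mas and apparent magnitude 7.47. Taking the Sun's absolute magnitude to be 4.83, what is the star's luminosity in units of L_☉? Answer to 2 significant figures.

L/L_☉ ≈ 4.3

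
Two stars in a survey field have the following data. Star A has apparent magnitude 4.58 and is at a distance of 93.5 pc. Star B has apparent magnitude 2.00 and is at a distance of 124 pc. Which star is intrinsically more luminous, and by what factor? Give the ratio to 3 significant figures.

Star B is more luminous, by a factor of 18.9.

Star A: M = m − 5 log₁₀ d + 5 = 4.58 − 5·1.9708 + 5 = -0.274
Star B: M = m − 5 log₁₀ d + 5 = 2.00 − 5·2.0934 + 5 = -3.467
ΔM = M_A − M_B = -0.274 − (-3.467) = 3.193; smaller M is more luminous → Star B.
L ratio = 10^(0.4 |ΔM|) = 10^1.277 = 18.93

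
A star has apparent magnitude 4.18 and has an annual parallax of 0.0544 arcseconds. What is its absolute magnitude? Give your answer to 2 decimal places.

d = 1/p = 1/0.0544″ = 18.38 pc
5 log₁₀(d/10 pc) = 5 log₁₀(18.38) − 5 = 1.322
M = m − 5 log₁₀(d/10) = 4.18 − 1.322 = 2.858

M ≈ 2.86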